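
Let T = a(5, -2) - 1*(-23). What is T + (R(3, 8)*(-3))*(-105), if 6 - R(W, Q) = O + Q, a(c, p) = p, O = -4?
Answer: 651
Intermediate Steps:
T = 21 (T = -2 - 1*(-23) = -2 + 23 = 21)
R(W, Q) = 10 - Q (R(W, Q) = 6 - (-4 + Q) = 6 + (4 - Q) = 10 - Q)
T + (R(3, 8)*(-3))*(-105) = 21 + ((10 - 1*8)*(-3))*(-105) = 21 + ((10 - 8)*(-3))*(-105) = 21 + (2*(-3))*(-105) = 21 - 6*(-105) = 21 + 630 = 651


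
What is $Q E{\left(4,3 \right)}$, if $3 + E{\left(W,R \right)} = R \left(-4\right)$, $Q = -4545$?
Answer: $68175$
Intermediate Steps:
$E{\left(W,R \right)} = -3 - 4 R$ ($E{\left(W,R \right)} = -3 + R \left(-4\right) = -3 - 4 R$)
$Q E{\left(4,3 \right)} = - 4545 \left(-3 - 12\right) = \left(-4545\right) \left(-15\right) = 68175$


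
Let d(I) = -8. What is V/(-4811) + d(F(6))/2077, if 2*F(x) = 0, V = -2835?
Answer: 5849807/9992447 ≈ 0.58542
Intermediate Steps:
F(x) = 0 (F(x) = (1/2)*0 = 0)
V/(-4811) + d(F(6))/2077 = -2835/(-4811) - 8/2077 = -2835*(-1/4811) - 8*1/2077 = 2835/4811 - 8/2077 = 5849807/9992447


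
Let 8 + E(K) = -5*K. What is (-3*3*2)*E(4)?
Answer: 504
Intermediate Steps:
E(K) = -8 - 5*K
(-3*3*2)*E(4) = (-3*3*2)*(-8 - 5*4) = (-9*2)*(-8 - 20) = -18*(-28) = 504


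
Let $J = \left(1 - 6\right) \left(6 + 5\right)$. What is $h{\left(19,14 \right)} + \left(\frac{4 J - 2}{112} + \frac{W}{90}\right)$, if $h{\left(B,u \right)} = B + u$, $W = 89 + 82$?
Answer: $\frac{9217}{280} \approx 32.918$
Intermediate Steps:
$J = -55$ ($J = \left(1 - 6\right) 11 = \left(-5\right) 11 = -55$)
$W = 171$
$h{\left(19,14 \right)} + \left(\frac{4 J - 2}{112} + \frac{W}{90}\right) = \left(19 + 14\right) + \left(\frac{4 \left(-55\right) - 2}{112} + \frac{171}{90}\right) = 33 + \left(\left(-220 - 2\right) \frac{1}{112} + 171 \cdot \frac{1}{90}\right) = 33 + \left(\left(-222\right) \frac{1}{112} + \frac{19}{10}\right) = 33 + \left(- \frac{111}{56} + \frac{19}{10}\right) = 33 - \frac{23}{280} = \frac{9217}{280}$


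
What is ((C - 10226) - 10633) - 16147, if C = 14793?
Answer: -22213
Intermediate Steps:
((C - 10226) - 10633) - 16147 = ((14793 - 10226) - 10633) - 16147 = (4567 - 10633) - 16147 = -6066 - 16147 = -22213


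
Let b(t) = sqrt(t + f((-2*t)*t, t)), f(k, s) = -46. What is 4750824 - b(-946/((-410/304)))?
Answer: 4750824 - sqrt(27544210)/205 ≈ 4.7508e+6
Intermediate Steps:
b(t) = sqrt(-46 + t) (b(t) = sqrt(t - 46) = sqrt(-46 + t))
4750824 - b(-946/((-410/304))) = 4750824 - sqrt(-46 - 946/((-410/304))) = 4750824 - sqrt(-46 - 946/((-410*1/304))) = 4750824 - sqrt(-46 - 946/(-205/152)) = 4750824 - sqrt(-46 - 946*(-152/205)) = 4750824 - sqrt(-46 + 143792/205) = 4750824 - sqrt(134362/205) = 4750824 - sqrt(27544210)/205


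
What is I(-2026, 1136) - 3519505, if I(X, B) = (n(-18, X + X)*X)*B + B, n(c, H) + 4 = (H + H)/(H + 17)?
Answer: 4298524381/4035 ≈ 1.0653e+6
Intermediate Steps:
n(c, H) = -4 + 2*H/(17 + H) (n(c, H) = -4 + (H + H)/(H + 17) = -4 + (2*H)/(17 + H) = -4 + 2*H/(17 + H))
I(X, B) = B + 2*B*X*(-34 - 2*X)/(17 + 2*X) (I(X, B) = ((2*(-34 - (X + X))/(17 + (X + X)))*X)*B + B = ((2*(-34 - 2*X)/(17 + 2*X))*X)*B + B = (2*X*(-34 - 2*X)/(17 + 2*X))*B + B = 2*B*X*(-34 - 2*X)/(17 + 2*X) + B = B + 2*B*X*(-34 - 2*X)/(17 + 2*X))
I(-2026, 1136) - 3519505 = 1136*(17 - 66*(-2026) - 4*(-2026)²)/(17 + 2*(-2026)) - 3519505 = 1136*(17 + 133716 - 4*4104676)/(17 - 4052) - 3519505 = 1136*(17 + 133716 - 16418704)/(-4035) - 3519505 = 1136*(-1/4035)*(-16284971) - 3519505 = 18499727056/4035 - 3519505 = 4298524381/4035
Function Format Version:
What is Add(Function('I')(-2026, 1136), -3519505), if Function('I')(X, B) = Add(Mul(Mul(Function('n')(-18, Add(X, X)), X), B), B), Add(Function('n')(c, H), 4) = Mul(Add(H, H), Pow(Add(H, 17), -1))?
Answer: Rational(4298524381, 4035) ≈ 1.0653e+6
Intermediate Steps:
Function('n')(c, H) = Add(-4, Mul(2, H, Pow(Add(17, H), -1))) (Function('n')(c, H) = Add(-4, Mul(Add(H, H), Pow(Add(H, 17), -1))) = Add(-4, Mul(Mul(2, H), Pow(Add(17, H), -1))) = Add(-4, Mul(2, H, Pow(Add(17, H), -1))))
Function('I')(X, B) = Add(B, Mul(2, B, X, Pow(Add(17, Mul(2, X)), -1), Add(-34, Mul(-2, X)))) (Function('I')(X, B) = Add(Mul(Mul(Mul(2, Pow(Add(17, Add(X, X)), -1), Add(-34, Mul(-1, Add(X, X)))), X), B), B) = Add(Mul(Mul(Mul(2, Pow(Add(17, Mul(2, X)), -1), Add(-34, Mul(-1, Mul(2, X)))), X), B), B) = Add(Mul(Mul(Mul(2, Pow(Add(17, Mul(2, X)), -1), Add(-34, Mul(-2, X))), X), B), B) = Add(Mul(Mul(2, X, Pow(Add(17, Mul(2, X)), -1), Add(-34, Mul(-2, X))), B), B) = Add(Mul(2, B, X, Pow(Add(17, Mul(2, X)), -1), Add(-34, Mul(-2, X))), B) = Add(B, Mul(2, B, X, Pow(Add(17, Mul(2, X)), -1), Add(-34, Mul(-2, X)))))
Add(Function('I')(-2026, 1136), -3519505) = Add(Mul(1136, Pow(Add(17, Mul(2, -2026)), -1), Add(17, Mul(-66, -2026), Mul(-4, Pow(-2026, 2)))), -3519505) = Add(Mul(1136, Pow(Add(17, -4052), -1), Add(17, 133716, Mul(-4, 4104676))), -3519505) = Add(Mul(1136, Pow(-4035, -1), Add(17, 133716, -16418704)), -3519505) = Add(Mul(1136, Rational(-1, 4035), -16284971), -3519505) = Add(Rational(18499727056, 4035), -3519505) = Rational(4298524381, 4035)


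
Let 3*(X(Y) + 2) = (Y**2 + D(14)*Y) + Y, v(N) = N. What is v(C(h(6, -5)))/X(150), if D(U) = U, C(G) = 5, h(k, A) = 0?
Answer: 5/8248 ≈ 0.00060621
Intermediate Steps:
X(Y) = -2 + 5*Y + Y**2/3 (X(Y) = -2 + ((Y**2 + 14*Y) + Y)/3 = -2 + (Y**2 + 15*Y)/3 = -2 + (5*Y + Y**2/3) = -2 + 5*Y + Y**2/3)
v(C(h(6, -5)))/X(150) = 5/(-2 + 5*150 + (1/3)*150**2) = 5/(-2 + 750 + (1/3)*22500) = 5/(-2 + 750 + 7500) = 5/8248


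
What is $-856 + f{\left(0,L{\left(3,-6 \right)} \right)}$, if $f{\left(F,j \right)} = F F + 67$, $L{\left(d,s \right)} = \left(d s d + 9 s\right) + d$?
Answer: $-789$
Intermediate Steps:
$L{\left(d,s \right)} = d + 9 s + s d^{2}$ ($L{\left(d,s \right)} = \left(s d^{2} + 9 s\right) + d = \left(9 s + s d^{2}\right) + d = d + 9 s + s d^{2}$)
$f{\left(F,j \right)} = 67 + F^{2}$ ($f{\left(F,j \right)} = F^{2} + 67 = 67 + F^{2}$)
$-856 + f{\left(0,L{\left(3,-6 \right)} \right)} = -856 + \left(67 + 0^{2}\right) = -856 + \left(67 + 0\right) = -856 + 67 = -789$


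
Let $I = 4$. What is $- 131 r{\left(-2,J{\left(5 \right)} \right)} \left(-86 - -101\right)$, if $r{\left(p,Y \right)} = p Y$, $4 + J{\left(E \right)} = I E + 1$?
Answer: $66810$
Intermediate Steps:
$J{\left(E \right)} = -3 + 4 E$ ($J{\left(E \right)} = -4 + \left(4 E + 1\right) = -4 + \left(1 + 4 E\right) = -3 + 4 E$)
$r{\left(p,Y \right)} = Y p$
$- 131 r{\left(-2,J{\left(5 \right)} \right)} \left(-86 - -101\right) = - 131 \left(-3 + 4 \cdot 5\right) \left(-2\right) \left(-86 - -101\right) = - 131 \left(-3 + 20\right) \left(-2\right) \left(-86 + 101\right) = - 131 \cdot 17 \left(-2\right) 15 = \left(-131\right) \left(-34\right) 15 = 4454 \cdot 15 = 66810$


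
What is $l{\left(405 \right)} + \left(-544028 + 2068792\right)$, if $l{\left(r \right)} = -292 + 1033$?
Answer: $1525505$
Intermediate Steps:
$l{\left(r \right)} = 741$
$l{\left(405 \right)} + \left(-544028 + 2068792\right) = 741 + \left(-544028 + 2068792\right) = 741 + 1524764 = 1525505$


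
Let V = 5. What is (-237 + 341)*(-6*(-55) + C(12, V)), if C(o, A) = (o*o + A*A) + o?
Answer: 53144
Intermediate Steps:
C(o, A) = o + A² + o² (C(o, A) = (o² + A²) + o = (A² + o²) + o = o + A² + o²)
(-237 + 341)*(-6*(-55) + C(12, V)) = (-237 + 341)*(-6*(-55) + (12 + 5² + 12²)) = 104*(330 + (12 + 25 + 144)) = 104*(330 + 181) = 104*511 = 53144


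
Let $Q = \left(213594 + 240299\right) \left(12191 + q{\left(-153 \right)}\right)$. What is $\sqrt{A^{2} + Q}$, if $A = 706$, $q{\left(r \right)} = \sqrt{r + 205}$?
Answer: $\sqrt{5533907999 + 907786 \sqrt{13}} \approx 74412.0$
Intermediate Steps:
$q{\left(r \right)} = \sqrt{205 + r}$
$Q = 5533409563 + 907786 \sqrt{13}$ ($Q = \left(213594 + 240299\right) \left(12191 + \sqrt{205 - 153}\right) = 453893 \left(12191 + \sqrt{52}\right) = 453893 \left(12191 + 2 \sqrt{13}\right) = 5533409563 + 907786 \sqrt{13} \approx 5.5367 \cdot 10^{9}$)
$\sqrt{A^{2} + Q} = \sqrt{706^{2} + \left(5533409563 + 907786 \sqrt{13}\right)} = \sqrt{498436 + \left(5533409563 + 907786 \sqrt{13}\right)} = \sqrt{5533907999 + 907786 \sqrt{13}}$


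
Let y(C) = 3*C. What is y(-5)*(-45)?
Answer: 675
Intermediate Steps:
y(-5)*(-45) = (3*(-5))*(-45) = -15*(-45) = 675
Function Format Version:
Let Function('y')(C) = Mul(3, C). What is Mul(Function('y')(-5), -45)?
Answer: 675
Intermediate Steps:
Mul(Function('y')(-5), -45) = Mul(Mul(3, -5), -45) = Mul(-15, -45) = 675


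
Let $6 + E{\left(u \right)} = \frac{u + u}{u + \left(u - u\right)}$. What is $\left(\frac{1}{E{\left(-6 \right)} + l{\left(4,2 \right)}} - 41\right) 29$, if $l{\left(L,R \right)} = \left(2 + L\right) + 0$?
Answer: $- \frac{2349}{2} \approx -1174.5$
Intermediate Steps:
$E{\left(u \right)} = -4$ ($E{\left(u \right)} = -6 + \frac{u + u}{u + \left(u - u\right)} = -6 + \frac{2 u}{u + 0} = -6 + \frac{2 u}{u} = -6 + 2 = -4$)
$l{\left(L,R \right)} = 2 + L$
$\left(\frac{1}{E{\left(-6 \right)} + l{\left(4,2 \right)}} - 41\right) 29 = \left(\frac{1}{-4 + \left(2 + 4\right)} - 41\right) 29 = \left(\frac{1}{-4 + 6} - 41\right) 29 = \left(\frac{1}{2} - 41\right) 29 = \left(- \frac{81}{2}\right) 29 = - \frac{2349}{2}$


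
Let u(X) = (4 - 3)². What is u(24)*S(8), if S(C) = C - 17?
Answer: -9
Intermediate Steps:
S(C) = -17 + C
u(X) = 1 (u(X) = 1² = 1)
u(24)*S(8) = 1*(-17 + 8) = 1*(-9) = -9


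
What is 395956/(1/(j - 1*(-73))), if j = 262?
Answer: 132645260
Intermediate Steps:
395956/(1/(j - 1*(-73))) = 395956/(1/(262 - 1*(-73))) = 395956/(1/(262 + 73)) = 395956/(1/335) = 395956*335 = 132645260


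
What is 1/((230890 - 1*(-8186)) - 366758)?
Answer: -1/127682 ≈ -7.8320e-6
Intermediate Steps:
1/((230890 - 1*(-8186)) - 366758) = 1/((230890 + 8186) - 366758) = 1/(239076 - 366758) = 1/(-127682) = -1/127682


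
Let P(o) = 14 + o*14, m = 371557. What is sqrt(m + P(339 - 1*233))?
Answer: sqrt(373055) ≈ 610.78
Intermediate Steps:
P(o) = 14 + 14*o
sqrt(m + P(339 - 1*233)) = sqrt(371557 + (14 + 14*(339 - 1*233))) = sqrt(371557 + (14 + 14*(339 - 233))) = sqrt(371557 + (14 + 14*106)) = sqrt(371557 + (14 + 1484)) = sqrt(371557 + 1498) = sqrt(373055)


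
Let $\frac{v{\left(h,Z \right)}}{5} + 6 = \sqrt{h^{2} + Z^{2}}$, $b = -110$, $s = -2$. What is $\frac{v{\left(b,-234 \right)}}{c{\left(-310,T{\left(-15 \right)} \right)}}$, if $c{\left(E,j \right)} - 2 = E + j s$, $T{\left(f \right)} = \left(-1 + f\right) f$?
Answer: $\frac{15}{394} - \frac{5 \sqrt{16714}}{394} \approx -1.6026$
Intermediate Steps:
$v{\left(h,Z \right)} = -30 + 5 \sqrt{Z^{2} + h^{2}}$ ($v{\left(h,Z \right)} = -30 + 5 \sqrt{h^{2} + Z^{2}} = -30 + 5 \sqrt{Z^{2} + h^{2}}$)
$T{\left(f \right)} = f \left(-1 + f\right)$
$c{\left(E,j \right)} = 2 + E - 2 j$ ($c{\left(E,j \right)} = 2 + \left(E + j \left(-2\right)\right) = 2 + \left(E - 2 j\right) = 2 + E - 2 j$)
$\frac{v{\left(b,-234 \right)}}{c{\left(-310,T{\left(-15 \right)} \right)}} = \frac{-30 + 5 \sqrt{\left(-234\right)^{2} + \left(-110\right)^{2}}}{2 - 310 - 2 \left(- 15 \left(-1 - 15\right)\right)} = \frac{-30 + 5 \sqrt{54756 + 12100}}{2 - 310 - 2 \left(\left(-15\right) \left(-16\right)\right)} = \frac{-30 + 5 \sqrt{66856}}{2 - 310 - 480} = \frac{-30 + 5 \cdot 2 \sqrt{16714}}{2 - 310 - 480} = \frac{-30 + 10 \sqrt{16714}}{-788} = \left(-30 + 10 \sqrt{16714}\right) \left(- \frac{1}{788}\right) = \frac{15}{394} - \frac{5 \sqrt{16714}}{394}$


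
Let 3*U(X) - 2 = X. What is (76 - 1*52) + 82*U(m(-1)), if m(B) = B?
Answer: 154/3 ≈ 51.333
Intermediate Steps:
U(X) = ⅔ + X/3
(76 - 1*52) + 82*U(m(-1)) = (76 - 1*52) + 82*(⅔ + (⅓)*(-1)) = (76 - 52) + 82*(⅔ - ⅓) = 24 + 82*(⅓) = 24 + 82/3 = 154/3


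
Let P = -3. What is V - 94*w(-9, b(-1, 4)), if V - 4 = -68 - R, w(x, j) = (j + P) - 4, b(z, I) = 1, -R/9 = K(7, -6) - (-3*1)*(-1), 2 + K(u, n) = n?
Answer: 401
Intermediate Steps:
K(u, n) = -2 + n
R = 99 (R = -9*((-2 - 6) - (-3*1)*(-1)) = -9*(-8 - (-3)*(-1)) = -9*(-8 - 1*3) = -9*(-8 - 3) = -9*(-11) = 99)
w(x, j) = -7 + j (w(x, j) = (j - 3) - 4 = (-3 + j) - 4 = -7 + j)
V = -163 (V = 4 + (-68 - 1*99) = 4 + (-68 - 99) = 4 - 167 = -163)
V - 94*w(-9, b(-1, 4)) = -163 - 94*(-7 + 1) = -163 - 94*(-6) = -163 + 564 = 401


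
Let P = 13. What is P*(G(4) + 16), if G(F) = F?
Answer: 260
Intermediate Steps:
P*(G(4) + 16) = 13*(4 + 16) = 13*20 = 260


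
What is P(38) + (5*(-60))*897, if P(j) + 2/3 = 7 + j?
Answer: -807167/3 ≈ -2.6906e+5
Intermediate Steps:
P(j) = 19/3 + j (P(j) = -2/3 + (7 + j) = 19/3 + j)
P(38) + (5*(-60))*897 = (19/3 + 38) + (5*(-60))*897 = 133/3 - 300*897 = 133/3 - 269100 = -807167/3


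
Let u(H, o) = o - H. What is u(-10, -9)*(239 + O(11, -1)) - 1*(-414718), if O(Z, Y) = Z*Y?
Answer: 414946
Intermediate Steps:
O(Z, Y) = Y*Z
u(-10, -9)*(239 + O(11, -1)) - 1*(-414718) = (-9 - 1*(-10))*(239 - 1*11) - 1*(-414718) = (-9 + 10)*(239 - 11) + 414718 = 1*228 + 414718 = 228 + 414718 = 414946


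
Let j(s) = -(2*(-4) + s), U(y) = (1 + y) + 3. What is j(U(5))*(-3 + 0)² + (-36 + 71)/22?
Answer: -163/22 ≈ -7.4091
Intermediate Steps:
U(y) = 4 + y
j(s) = 8 - s (j(s) = -(-8 + s) = 8 - s)
j(U(5))*(-3 + 0)² + (-36 + 71)/22 = (8 - (4 + 5))*(-3 + 0)² + (-36 + 71)/22 = (8 - 1*9)*(-3)² + 35*(1/22) = (8 - 9)*9 + 35/22 = -1*9 + 35/22 = -9 + 35/22 = -163/22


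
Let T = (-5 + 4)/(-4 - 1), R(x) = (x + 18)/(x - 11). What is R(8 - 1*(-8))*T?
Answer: 34/25 ≈ 1.3600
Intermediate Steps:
R(x) = (18 + x)/(-11 + x)
T = ⅕ (T = -1/(-5) = -1*(-⅕) = ⅕ ≈ 0.20000)
R(8 - 1*(-8))*T = ((18 + (8 - 1*(-8)))/(-11 + (8 - 1*(-8))))*(⅕) = ((18 + (8 + 8))/(-11 + (8 + 8)))*(⅕) = ((18 + 16)/(-11 + 16))*(⅕) = (34/5)*(⅕) = 34/25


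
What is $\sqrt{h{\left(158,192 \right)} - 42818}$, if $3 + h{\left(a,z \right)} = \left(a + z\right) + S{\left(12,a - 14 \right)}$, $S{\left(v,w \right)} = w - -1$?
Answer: $i \sqrt{42326} \approx 205.73 i$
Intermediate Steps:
$S{\left(v,w \right)} = 1 + w$ ($S{\left(v,w \right)} = w + 1 = 1 + w$)
$h{\left(a,z \right)} = -16 + z + 2 a$ ($h{\left(a,z \right)} = -3 + \left(\left(a + z\right) + \left(1 + \left(a - 14\right)\right)\right) = -3 + \left(\left(a + z\right) + \left(1 + \left(-14 + a\right)\right)\right) = -3 + \left(\left(a + z\right) + \left(-13 + a\right)\right) = -3 + \left(-13 + z + 2 a\right) = -16 + z + 2 a$)
$\sqrt{h{\left(158,192 \right)} - 42818} = \sqrt{\left(-16 + 192 + 2 \cdot 158\right) - 42818} = \sqrt{\left(-16 + 192 + 316\right) - 42818} = \sqrt{492 - 42818} = \sqrt{-42326} = i \sqrt{42326}$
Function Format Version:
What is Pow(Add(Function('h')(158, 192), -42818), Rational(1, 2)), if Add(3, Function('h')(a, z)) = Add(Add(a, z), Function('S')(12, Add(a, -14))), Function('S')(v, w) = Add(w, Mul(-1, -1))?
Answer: Mul(I, Pow(42326, Rational(1, 2))) ≈ Mul(205.73, I)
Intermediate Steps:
Function('S')(v, w) = Add(1, w) (Function('S')(v, w) = Add(w, 1) = Add(1, w))
Function('h')(a, z) = Add(-16, z, Mul(2, a)) (Function('h')(a, z) = Add(-3, Add(Add(a, z), Add(1, Add(a, -14)))) = Add(-3, Add(Add(a, z), Add(1, Add(-14, a)))) = Add(-3, Add(Add(a, z), Add(-13, a))) = Add(-3, Add(-13, z, Mul(2, a))) = Add(-16, z, Mul(2, a)))
Pow(Add(Function('h')(158, 192), -42818), Rational(1, 2)) = Pow(Add(Add(-16, 192, Mul(2, 158)), -42818), Rational(1, 2)) = Pow(Add(Add(-16, 192, 316), -42818), Rational(1, 2)) = Pow(Add(492, -42818), Rational(1, 2)) = Pow(-42326, Rational(1, 2)) = Mul(I, Pow(42326, Rational(1, 2)))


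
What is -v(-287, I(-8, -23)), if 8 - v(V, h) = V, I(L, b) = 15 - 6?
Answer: -295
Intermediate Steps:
I(L, b) = 9
v(V, h) = 8 - V
-v(-287, I(-8, -23)) = -(8 - 1*(-287)) = -(8 + 287) = -1*295 = -295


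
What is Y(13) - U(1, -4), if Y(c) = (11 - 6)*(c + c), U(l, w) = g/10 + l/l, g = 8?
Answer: 641/5 ≈ 128.20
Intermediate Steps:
U(l, w) = 9/5 (U(l, w) = 8/10 + l/l = 8*(⅒) + 1 = ⅘ + 1 = 9/5)
Y(c) = 10*c (Y(c) = 5*(2*c) = 10*c)
Y(13) - U(1, -4) = 10*13 - 1*9/5 = 130 - 9/5 = 641/5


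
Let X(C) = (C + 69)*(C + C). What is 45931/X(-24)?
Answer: -45931/2160 ≈ -21.264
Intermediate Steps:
X(C) = 2*C*(69 + C) (X(C) = (69 + C)*(2*C) = 2*C*(69 + C))
45931/X(-24) = 45931/((2*(-24)*(69 - 24))) = 45931/((2*(-24)*45)) = 45931/(-2160) = 45931*(-1/2160) = -45931/2160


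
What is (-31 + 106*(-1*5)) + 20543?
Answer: 19982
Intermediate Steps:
(-31 + 106*(-1*5)) + 20543 = (-31 + 106*(-5)) + 20543 = (-31 - 530) + 20543 = -561 + 20543 = 19982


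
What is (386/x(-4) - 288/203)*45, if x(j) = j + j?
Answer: -1814895/812 ≈ -2235.1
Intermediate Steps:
x(j) = 2*j
(386/x(-4) - 288/203)*45 = (386/((2*(-4))) - 288/203)*45 = (386/(-8) - 288*1/203)*45 = (386*(-⅛) - 288/203)*45 = (-193/4 - 288/203)*45 = -40331/812*45 = -1814895/812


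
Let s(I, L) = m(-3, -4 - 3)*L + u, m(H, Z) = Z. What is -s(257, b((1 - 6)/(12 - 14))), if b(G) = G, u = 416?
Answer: -797/2 ≈ -398.50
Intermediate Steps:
s(I, L) = 416 - 7*L (s(I, L) = (-4 - 3)*L + 416 = -7*L + 416 = 416 - 7*L)
-s(257, b((1 - 6)/(12 - 14))) = -(416 - 7*(1 - 6)/(12 - 14)) = -(416 - (-35)/(-2)) = -(416 - (-35)*(-1)/2) = -(416 - 7*5/2) = -(416 - 35/2) = -1*797/2 = -797/2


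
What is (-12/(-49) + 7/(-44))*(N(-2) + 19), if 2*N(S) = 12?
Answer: 4625/2156 ≈ 2.1452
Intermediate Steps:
N(S) = 6 (N(S) = (½)*12 = 6)
(-12/(-49) + 7/(-44))*(N(-2) + 19) = (-12/(-49) + 7/(-44))*(6 + 19) = (-12*(-1/49) + 7*(-1/44))*25 = (12/49 - 7/44)*25 = (185/2156)*25 = 4625/2156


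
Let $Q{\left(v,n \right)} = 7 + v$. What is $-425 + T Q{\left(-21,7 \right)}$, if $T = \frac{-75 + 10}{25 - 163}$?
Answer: $- \frac{29780}{69} \approx -431.59$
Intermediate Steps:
$T = \frac{65}{138}$ ($T = - \frac{65}{-138} = \left(-65\right) \left(- \frac{1}{138}\right) = \frac{65}{138} \approx 0.47101$)
$-425 + T Q{\left(-21,7 \right)} = -425 + \frac{65 \left(7 - 21\right)}{138} = -425 + \frac{65}{138} \left(-14\right) = -425 - \frac{455}{69} = - \frac{29780}{69}$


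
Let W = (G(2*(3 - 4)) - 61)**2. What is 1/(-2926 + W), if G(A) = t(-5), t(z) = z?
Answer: 1/1430 ≈ 0.00069930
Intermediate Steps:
G(A) = -5
W = 4356 (W = (-5 - 61)**2 = (-66)**2 = 4356)
1/(-2926 + W) = 1/(-2926 + 4356) = 1/1430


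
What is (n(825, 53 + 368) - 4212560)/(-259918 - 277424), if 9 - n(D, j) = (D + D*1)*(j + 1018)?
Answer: 6586901/537342 ≈ 12.258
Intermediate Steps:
n(D, j) = 9 - 2*D*(1018 + j) (n(D, j) = 9 - (D + D*1)*(j + 1018) = 9 - (D + D)*(1018 + j) = 9 - 2*D*(1018 + j))
(n(825, 53 + 368) - 4212560)/(-259918 - 277424) = ((9 - 2036*825 - 2*825*(53 + 368)) - 4212560)/(-259918 - 277424) = ((9 - 1679700 - 2*825*421) - 4212560)/(-537342) = ((9 - 1679700 - 694650) - 4212560)*(-1/537342) = (-2374341 - 4212560)*(-1/537342) = -6586901*(-1/537342) = 6586901/537342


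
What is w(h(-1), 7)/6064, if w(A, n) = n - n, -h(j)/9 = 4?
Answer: 0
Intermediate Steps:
h(j) = -36 (h(j) = -9*4 = -36)
w(A, n) = 0
w(h(-1), 7)/6064 = 0/6064 = 0*(1/6064) = 0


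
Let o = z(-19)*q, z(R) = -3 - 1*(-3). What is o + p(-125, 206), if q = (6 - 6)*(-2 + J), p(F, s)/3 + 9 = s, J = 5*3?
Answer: 591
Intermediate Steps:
J = 15
z(R) = 0 (z(R) = -3 + 3 = 0)
p(F, s) = -27 + 3*s
q = 0 (q = (6 - 6)*(-2 + 15) = 0*13 = 0)
o = 0 (o = 0*0 = 0)
o + p(-125, 206) = 0 + (-27 + 3*206) = 0 + (-27 + 618) = 0 + 591 = 591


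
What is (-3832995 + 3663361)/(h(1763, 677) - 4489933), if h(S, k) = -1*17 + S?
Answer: 169634/4488187 ≈ 0.037796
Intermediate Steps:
h(S, k) = -17 + S
(-3832995 + 3663361)/(h(1763, 677) - 4489933) = (-3832995 + 3663361)/((-17 + 1763) - 4489933) = -169634/(1746 - 4489933) = -169634/(-4488187) = -169634*(-1/4488187) = 169634/4488187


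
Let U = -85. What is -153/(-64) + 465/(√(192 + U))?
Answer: 153/64 + 465*√107/107 ≈ 47.344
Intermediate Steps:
-153/(-64) + 465/(√(192 + U)) = -153/(-64) + 465/(√(192 - 85)) = -153*(-1/64) + 465/(√107) = 153/64 + 465*(√107/107) = 153/64 + 465*√107/107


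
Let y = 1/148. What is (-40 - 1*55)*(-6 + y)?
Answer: 84265/148 ≈ 569.36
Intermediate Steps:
y = 1/148 ≈ 0.0067568
(-40 - 1*55)*(-6 + y) = (-40 - 1*55)*(-6 + 1/148) = (-40 - 55)*(-887/148) = -95*(-887/148) = 84265/148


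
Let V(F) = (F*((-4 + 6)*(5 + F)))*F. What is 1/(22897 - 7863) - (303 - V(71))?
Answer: 11514976587/15034 ≈ 7.6593e+5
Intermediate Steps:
V(F) = F²*(10 + 2*F) (V(F) = (F*(2*(5 + F)))*F = (F*(10 + 2*F))*F = F²*(10 + 2*F))
1/(22897 - 7863) - (303 - V(71)) = 1/(22897 - 7863) - (303 - 2*71²*(5 + 71)) = 1/15034 - (303 - 2*5041*76) = 1/15034 - (303 - 1*766232) = 1/15034 - (303 - 766232) = 1/15034 - 1*(-765929) = 1/15034 + 765929 = 11514976587/15034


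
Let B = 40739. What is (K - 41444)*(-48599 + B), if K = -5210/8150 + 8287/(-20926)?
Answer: 555570131766846/1705469 ≈ 3.2576e+8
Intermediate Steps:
K = -17656351/17054690 (K = -5210*1/8150 + 8287*(-1/20926) = -521/815 - 8287/20926 = -17656351/17054690 ≈ -1.0353)
(K - 41444)*(-48599 + B) = (-17656351/17054690 - 41444)*(-48599 + 40739) = -706832228711/17054690*(-7860) = 555570131766846/1705469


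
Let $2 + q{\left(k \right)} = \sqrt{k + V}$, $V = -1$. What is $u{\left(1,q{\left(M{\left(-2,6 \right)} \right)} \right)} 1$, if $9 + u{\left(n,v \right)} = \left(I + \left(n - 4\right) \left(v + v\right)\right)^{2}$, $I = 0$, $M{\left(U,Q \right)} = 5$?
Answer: $-9$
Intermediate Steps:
$q{\left(k \right)} = -2 + \sqrt{-1 + k}$ ($q{\left(k \right)} = -2 + \sqrt{k - 1} = -2 + \sqrt{-1 + k}$)
$u{\left(n,v \right)} = -9 + 4 v^{2} \left(-4 + n\right)^{2}$ ($u{\left(n,v \right)} = -9 + \left(0 + \left(n - 4\right) \left(v + v\right)\right)^{2} = -9 + \left(0 + \left(-4 + n\right) 2 v\right)^{2} = -9 + \left(0 + 2 v \left(-4 + n\right)\right)^{2} = -9 + \left(2 v \left(-4 + n\right)\right)^{2} = -9 + 4 v^{2} \left(-4 + n\right)^{2}$)
$u{\left(1,q{\left(M{\left(-2,6 \right)} \right)} \right)} 1 = \left(-9 + 4 \left(-2 + \sqrt{-1 + 5}\right)^{2} \left(-4 + 1\right)^{2}\right) 1 = \left(-9 + 4 \left(-2 + \sqrt{4}\right)^{2} \left(-3\right)^{2}\right) 1 = \left(-9 + 4 \left(-2 + 2\right)^{2} \cdot 9\right) 1 = \left(-9 + 4 \cdot 0^{2} \cdot 9\right) 1 = \left(-9 + 4 \cdot 0 \cdot 9\right) 1 = \left(-9 + 0\right) 1 = \left(-9\right) 1 = -9$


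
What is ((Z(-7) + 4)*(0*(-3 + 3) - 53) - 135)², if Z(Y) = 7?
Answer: 515524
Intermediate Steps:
((Z(-7) + 4)*(0*(-3 + 3) - 53) - 135)² = ((7 + 4)*(0*(-3 + 3) - 53) - 135)² = (11*(0*0 - 53) - 135)² = (11*(0 - 53) - 135)² = (11*(-53) - 135)² = (-583 - 135)² = (-718)² = 515524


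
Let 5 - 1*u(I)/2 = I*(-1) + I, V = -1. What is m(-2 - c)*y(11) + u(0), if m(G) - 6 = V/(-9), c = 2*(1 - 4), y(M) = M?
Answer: 695/9 ≈ 77.222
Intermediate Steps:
c = -6 (c = 2*(-3) = -6)
m(G) = 55/9 (m(G) = 6 - 1/(-9) = 6 - 1*(-⅑) = 6 + ⅑ = 55/9)
u(I) = 10 (u(I) = 10 - 2*(I*(-1) + I) = 10 - 2*(-I + I) = 10 - 2*0 = 10 + 0 = 10)
m(-2 - c)*y(11) + u(0) = (55/9)*11 + 10 = 605/9 + 10 = 695/9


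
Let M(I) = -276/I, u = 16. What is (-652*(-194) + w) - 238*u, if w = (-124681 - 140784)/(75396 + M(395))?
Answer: 3653445887245/29781144 ≈ 1.2268e+5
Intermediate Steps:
w = -104858675/29781144 (w = (-124681 - 140784)/(75396 - 276/395) = -265465/(75396 - 276*1/395) = -265465/(75396 - 276/395) = -265465/29781144/395 = -265465*395/29781144 = -104858675/29781144 ≈ -3.5210)
(-652*(-194) + w) - 238*u = (-652*(-194) - 104858675/29781144) - 238*16 = (126488 - 104858675/29781144) - 3808 = 3766852483597/29781144 - 3808 = 3653445887245/29781144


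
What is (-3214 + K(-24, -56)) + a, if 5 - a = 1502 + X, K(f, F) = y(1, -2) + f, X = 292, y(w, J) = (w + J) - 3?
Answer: -5031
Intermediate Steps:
y(w, J) = -3 + J + w (y(w, J) = (J + w) - 3 = -3 + J + w)
K(f, F) = -4 + f (K(f, F) = (-3 - 2 + 1) + f = -4 + f)
a = -1789 (a = 5 - (1502 + 292) = 5 - 1*1794 = 5 - 1794 = -1789)
(-3214 + K(-24, -56)) + a = (-3214 + (-4 - 24)) - 1789 = (-3214 - 28) - 1789 = -3242 - 1789 = -5031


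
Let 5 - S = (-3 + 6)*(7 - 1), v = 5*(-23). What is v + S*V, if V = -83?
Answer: 964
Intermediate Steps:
v = -115
S = -13 (S = 5 - (-3 + 6)*(7 - 1) = 5 - 3*6 = 5 - 1*18 = 5 - 18 = -13)
v + S*V = -115 - 13*(-83) = -115 + 1079 = 964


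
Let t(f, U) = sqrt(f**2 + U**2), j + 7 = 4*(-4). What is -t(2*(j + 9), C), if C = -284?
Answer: -4*sqrt(5090) ≈ -285.38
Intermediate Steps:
j = -23 (j = -7 + 4*(-4) = -7 - 16 = -23)
t(f, U) = sqrt(U**2 + f**2)
-t(2*(j + 9), C) = -sqrt((-284)**2 + (2*(-23 + 9))**2) = -sqrt(80656 + (2*(-14))**2) = -sqrt(80656 + (-28)**2) = -sqrt(80656 + 784) = -sqrt(81440) = -4*sqrt(5090)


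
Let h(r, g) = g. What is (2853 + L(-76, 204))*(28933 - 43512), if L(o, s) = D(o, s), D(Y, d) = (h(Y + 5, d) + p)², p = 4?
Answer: -672339743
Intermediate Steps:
D(Y, d) = (4 + d)² (D(Y, d) = (d + 4)² = (4 + d)²)
L(o, s) = (4 + s)²
(2853 + L(-76, 204))*(28933 - 43512) = (2853 + (4 + 204)²)*(28933 - 43512) = (2853 + 208²)*(-14579) = (2853 + 43264)*(-14579) = 46117*(-14579) = -672339743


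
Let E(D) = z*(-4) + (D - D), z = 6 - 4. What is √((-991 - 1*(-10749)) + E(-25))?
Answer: 5*√390 ≈ 98.742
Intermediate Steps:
z = 2
E(D) = -8 (E(D) = 2*(-4) + (D - D) = -8 + 0 = -8)
√((-991 - 1*(-10749)) + E(-25)) = √((-991 - 1*(-10749)) - 8) = √((-991 + 10749) - 8) = √(9758 - 8) = √9750 = 5*√390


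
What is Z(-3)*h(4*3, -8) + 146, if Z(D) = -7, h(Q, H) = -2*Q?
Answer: 314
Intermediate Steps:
Z(-3)*h(4*3, -8) + 146 = -(-14)*4*3 + 146 = -(-14)*12 + 146 = -7*(-24) + 146 = 168 + 146 = 314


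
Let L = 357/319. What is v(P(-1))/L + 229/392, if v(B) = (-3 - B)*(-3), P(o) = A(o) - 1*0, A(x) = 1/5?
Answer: 305289/33320 ≈ 9.1623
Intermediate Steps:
A(x) = ⅕
L = 357/319 (L = 357*(1/319) = 357/319 ≈ 1.1191)
P(o) = ⅕ (P(o) = ⅕ - 1*0 = ⅕ + 0 = ⅕)
v(B) = 9 + 3*B
v(P(-1))/L + 229/392 = (9 + 3*(⅕))/(357/319) + 229/392 = (9 + ⅗)*(319/357) + 229*(1/392) = (48/5)*(319/357) + 229/392 = 5104/595 + 229/392 = 305289/33320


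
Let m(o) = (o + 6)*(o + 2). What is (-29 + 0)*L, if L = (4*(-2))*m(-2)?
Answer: 0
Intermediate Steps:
m(o) = (2 + o)*(6 + o) (m(o) = (6 + o)*(2 + o) = (2 + o)*(6 + o))
L = 0 (L = (4*(-2))*(12 + (-2)**2 + 8*(-2)) = -8*(12 + 4 - 16) = -8*0 = 0)
(-29 + 0)*L = (-29 + 0)*0 = -29*0 = 0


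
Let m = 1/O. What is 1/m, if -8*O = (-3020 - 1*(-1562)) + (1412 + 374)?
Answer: -41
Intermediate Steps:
O = -41 (O = -((-3020 - 1*(-1562)) + (1412 + 374))/8 = -((-3020 + 1562) + 1786)/8 = -(-1458 + 1786)/8 = -⅛*328 = -41)
m = -1/41 (m = 1/(-41) = -1/41 ≈ -0.024390)
1/m = 1/(-1/41) = -41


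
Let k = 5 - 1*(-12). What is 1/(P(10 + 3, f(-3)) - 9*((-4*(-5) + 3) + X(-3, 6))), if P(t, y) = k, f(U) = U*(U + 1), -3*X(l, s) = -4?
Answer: -1/202 ≈ -0.0049505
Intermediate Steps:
X(l, s) = 4/3 (X(l, s) = -1/3*(-4) = 4/3)
f(U) = U*(1 + U)
k = 17 (k = 5 + 12 = 17)
P(t, y) = 17
1/(P(10 + 3, f(-3)) - 9*((-4*(-5) + 3) + X(-3, 6))) = 1/(17 - 9*((-4*(-5) + 3) + 4/3)) = 1/(17 - 9*((20 + 3) + 4/3)) = 1/(17 - 9*(23 + 4/3)) = 1/(17 - 9*73/3) = 1/(17 - 219) = 1/(-202) = -1/202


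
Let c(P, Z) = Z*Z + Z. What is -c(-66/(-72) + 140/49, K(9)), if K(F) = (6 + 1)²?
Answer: -2450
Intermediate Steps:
K(F) = 49 (K(F) = 7² = 49)
c(P, Z) = Z + Z² (c(P, Z) = Z² + Z = Z + Z²)
-c(-66/(-72) + 140/49, K(9)) = -49*(1 + 49) = -49*50 = -1*2450 = -2450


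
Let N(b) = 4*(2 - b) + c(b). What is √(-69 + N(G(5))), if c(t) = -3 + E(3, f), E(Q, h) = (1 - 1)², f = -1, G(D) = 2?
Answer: 6*I*√2 ≈ 8.4853*I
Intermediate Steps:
E(Q, h) = 0 (E(Q, h) = 0² = 0)
c(t) = -3 (c(t) = -3 + 0 = -3)
N(b) = 5 - 4*b (N(b) = 4*(2 - b) - 3 = (8 - 4*b) - 3 = 5 - 4*b)
√(-69 + N(G(5))) = √(-69 + (5 - 4*2)) = √(-69 + (5 - 8)) = √(-69 - 3) = √(-72) = 6*I*√2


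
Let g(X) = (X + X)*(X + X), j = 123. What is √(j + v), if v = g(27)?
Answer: √3039 ≈ 55.127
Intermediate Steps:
g(X) = 4*X² (g(X) = (2*X)*(2*X) = 4*X²)
v = 2916 (v = 4*27² = 4*729 = 2916)
√(j + v) = √(123 + 2916) = √3039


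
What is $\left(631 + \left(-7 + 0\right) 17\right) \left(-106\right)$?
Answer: $-54272$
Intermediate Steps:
$\left(631 + \left(-7 + 0\right) 17\right) \left(-106\right) = \left(631 - 119\right) \left(-106\right) = 512 \left(-106\right) = -54272$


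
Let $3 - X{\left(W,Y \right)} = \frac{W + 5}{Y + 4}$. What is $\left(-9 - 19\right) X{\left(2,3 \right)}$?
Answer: $-56$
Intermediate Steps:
$X{\left(W,Y \right)} = 3 - \frac{5 + W}{4 + Y}$ ($X{\left(W,Y \right)} = 3 - \frac{W + 5}{Y + 4} = 3 - \frac{5 + W}{4 + Y}$)
$\left(-9 - 19\right) X{\left(2,3 \right)} = \left(-9 - 19\right) \frac{7 - 2 + 3 \cdot 3}{4 + 3} = - 28 \frac{7 - 2 + 9}{7} = - 28 \cdot \frac{1}{7} \cdot 14 = \left(-28\right) 2 = -56$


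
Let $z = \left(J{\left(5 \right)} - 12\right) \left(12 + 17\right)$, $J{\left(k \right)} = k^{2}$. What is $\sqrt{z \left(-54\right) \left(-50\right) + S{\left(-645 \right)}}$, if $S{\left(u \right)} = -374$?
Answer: $\sqrt{1017526} \approx 1008.7$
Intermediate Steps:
$z = 377$ ($z = \left(5^{2} - 12\right) \left(12 + 17\right) = \left(25 - 12\right) 29 = 13 \cdot 29 = 377$)
$\sqrt{z \left(-54\right) \left(-50\right) + S{\left(-645 \right)}} = \sqrt{377 \left(-54\right) \left(-50\right) - 374} = \sqrt{\left(-20358\right) \left(-50\right) - 374} = \sqrt{1017900 - 374} = \sqrt{1017526}$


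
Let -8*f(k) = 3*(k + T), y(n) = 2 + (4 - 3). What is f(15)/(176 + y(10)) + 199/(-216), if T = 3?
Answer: -37079/38664 ≈ -0.95901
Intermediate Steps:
y(n) = 3 (y(n) = 2 + 1 = 3)
f(k) = -9/8 - 3*k/8 (f(k) = -3*(k + 3)/8 = -3*(3 + k)/8 = -(9 + 3*k)/8 = -9/8 - 3*k/8)
f(15)/(176 + y(10)) + 199/(-216) = (-9/8 - 3/8*15)/(176 + 3) + 199/(-216) = (-9/8 - 45/8)/179 + 199*(-1/216) = -27/4*1/179 - 199/216 = -27/716 - 199/216 = -37079/38664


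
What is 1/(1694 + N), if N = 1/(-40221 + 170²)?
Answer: 11321/19177773 ≈ 0.00059032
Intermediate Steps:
N = -1/11321 (N = 1/(-40221 + 28900) = 1/(-11321) = -1/11321 ≈ -8.8331e-5)
1/(1694 + N) = 1/(1694 - 1/11321) = 1/(19177773/11321) = 11321/19177773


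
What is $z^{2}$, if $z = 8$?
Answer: $64$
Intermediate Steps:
$z^{2} = 8^{2} = 64$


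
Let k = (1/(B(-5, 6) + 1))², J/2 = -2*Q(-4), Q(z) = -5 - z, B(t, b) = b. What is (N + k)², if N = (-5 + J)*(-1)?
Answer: 2500/2401 ≈ 1.0412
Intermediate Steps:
J = 4 (J = 2*(-2*(-5 - 1*(-4))) = 2*(-2*(-5 + 4)) = 2*(-2*(-1)) = 2*2 = 4)
k = 1/49 (k = (1/(6 + 1))² = (1/7)² = (⅐)² = 1/49 ≈ 0.020408)
N = 1 (N = (-5 + 4)*(-1) = -1*(-1) = 1)
(N + k)² = (1 + 1/49)² = (50/49)² = 2500/2401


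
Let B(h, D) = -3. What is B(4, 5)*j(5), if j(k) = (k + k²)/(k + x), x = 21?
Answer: -45/13 ≈ -3.4615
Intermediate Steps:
j(k) = (k + k²)/(21 + k) (j(k) = (k + k²)/(k + 21) = (k + k²)/(21 + k))
B(4, 5)*j(5) = -15*(1 + 5)/(21 + 5) = -15*6/26 = -3*15/13 = -45/13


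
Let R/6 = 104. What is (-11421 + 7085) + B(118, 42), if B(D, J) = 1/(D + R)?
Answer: -3217311/742 ≈ -4336.0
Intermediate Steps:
R = 624 (R = 6*104 = 624)
B(D, J) = 1/(624 + D) (B(D, J) = 1/(D + 624) = 1/(624 + D))
(-11421 + 7085) + B(118, 42) = (-11421 + 7085) + 1/(624 + 118) = -4336 + 1/742 = -3217311/742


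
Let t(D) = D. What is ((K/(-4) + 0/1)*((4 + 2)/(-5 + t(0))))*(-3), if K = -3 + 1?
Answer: 9/5 ≈ 1.8000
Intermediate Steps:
K = -2
((K/(-4) + 0/1)*((4 + 2)/(-5 + t(0))))*(-3) = ((-2/(-4) + 0/1)*((4 + 2)/(-5 + 0)))*(-3) = ((-2*(-¼) + 0*1)*(6/(-5)))*(-3) = ((½ + 0)*(6*(-⅕)))*(-3) = ((½)*(-6/5))*(-3) = -⅗*(-3) = 9/5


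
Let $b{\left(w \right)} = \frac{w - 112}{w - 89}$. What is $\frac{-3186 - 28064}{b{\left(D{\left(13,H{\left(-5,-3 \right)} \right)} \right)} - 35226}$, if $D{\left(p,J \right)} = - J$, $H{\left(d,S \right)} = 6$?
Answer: $\frac{1484375}{1673176} \approx 0.88716$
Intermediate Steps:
$b{\left(w \right)} = \frac{-112 + w}{-89 + w}$
$\frac{-3186 - 28064}{b{\left(D{\left(13,H{\left(-5,-3 \right)} \right)} \right)} - 35226} = \frac{-3186 - 28064}{\frac{-112 - 6}{-89 - 6} - 35226} = - \frac{31250}{\frac{-112 - 6}{-89 - 6} - 35226} = - \frac{31250}{\frac{1}{-95} \left(-118\right) - 35226} = - \frac{31250}{\left(- \frac{1}{95}\right) \left(-118\right) - 35226} = - \frac{31250}{\frac{118}{95} - 35226} = - \frac{31250}{- \frac{3346352}{95}} = \left(-31250\right) \left(- \frac{95}{3346352}\right) = \frac{1484375}{1673176}$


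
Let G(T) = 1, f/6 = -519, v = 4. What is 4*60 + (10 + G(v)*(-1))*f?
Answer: -27786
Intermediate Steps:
f = -3114 (f = 6*(-519) = -3114)
4*60 + (10 + G(v)*(-1))*f = 4*60 + (10 + 1*(-1))*(-3114) = 240 + (10 - 1)*(-3114) = 240 + 9*(-3114) = 240 - 28026 = -27786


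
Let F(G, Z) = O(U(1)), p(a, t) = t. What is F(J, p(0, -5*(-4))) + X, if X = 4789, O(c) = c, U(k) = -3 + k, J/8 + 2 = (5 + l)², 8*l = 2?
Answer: 4787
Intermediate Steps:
l = ¼ (l = (⅛)*2 = ¼ ≈ 0.25000)
J = 409/2 (J = -16 + 8*(5 + ¼)² = -16 + 8*(21/4)² = -16 + 8*(441/16) = -16 + 441/2 = 409/2 ≈ 204.50)
F(G, Z) = -2 (F(G, Z) = -3 + 1 = -2)
F(J, p(0, -5*(-4))) + X = -2 + 4789 = 4787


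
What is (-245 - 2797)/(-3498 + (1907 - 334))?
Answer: 3042/1925 ≈ 1.5803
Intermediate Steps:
(-245 - 2797)/(-3498 + (1907 - 334)) = -3042/(-3498 + 1573) = -3042/(-1925) = -3042*(-1/1925) = 3042/1925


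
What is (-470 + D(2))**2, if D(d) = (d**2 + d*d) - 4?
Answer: 217156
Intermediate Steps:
D(d) = -4 + 2*d**2 (D(d) = (d**2 + d**2) - 4 = 2*d**2 - 4 = -4 + 2*d**2)
(-470 + D(2))**2 = (-470 + (-4 + 2*2**2))**2 = (-470 + (-4 + 2*4))**2 = (-470 + (-4 + 8))**2 = (-470 + 4)**2 = (-466)**2 = 217156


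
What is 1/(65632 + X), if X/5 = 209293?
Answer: 1/1112097 ≈ 8.9920e-7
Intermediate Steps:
X = 1046465 (X = 5*209293 = 1046465)
1/(65632 + X) = 1/(65632 + 1046465) = 1/1112097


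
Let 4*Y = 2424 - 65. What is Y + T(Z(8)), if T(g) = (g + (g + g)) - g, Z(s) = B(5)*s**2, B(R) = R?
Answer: 4919/4 ≈ 1229.8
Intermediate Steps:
Z(s) = 5*s**2
T(g) = 2*g (T(g) = (g + 2*g) - g = 3*g - g = 2*g)
Y = 2359/4 (Y = (2424 - 65)/4 = (1/4)*2359 = 2359/4 ≈ 589.75)
Y + T(Z(8)) = 2359/4 + 2*(5*8**2) = 2359/4 + 2*(5*64) = 2359/4 + 2*320 = 2359/4 + 640 = 4919/4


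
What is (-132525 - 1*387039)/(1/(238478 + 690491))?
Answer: -482658849516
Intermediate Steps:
(-132525 - 1*387039)/(1/(238478 + 690491)) = (-132525 - 387039)/(1/928969) = -519564/1/928969 = -519564*928969 = -482658849516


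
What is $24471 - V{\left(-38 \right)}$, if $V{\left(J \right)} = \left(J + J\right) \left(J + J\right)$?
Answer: $18695$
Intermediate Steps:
$V{\left(J \right)} = 4 J^{2}$ ($V{\left(J \right)} = 2 J 2 J = 4 J^{2}$)
$24471 - V{\left(-38 \right)} = 24471 - 4 \left(-38\right)^{2} = 24471 - 4 \cdot 1444 = 24471 - 5776 = 18695$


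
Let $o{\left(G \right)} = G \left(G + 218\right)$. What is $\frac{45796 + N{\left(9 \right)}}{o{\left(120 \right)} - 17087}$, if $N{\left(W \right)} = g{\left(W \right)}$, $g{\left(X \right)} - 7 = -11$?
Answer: $\frac{45792}{23473} \approx 1.9508$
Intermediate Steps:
$g{\left(X \right)} = -4$ ($g{\left(X \right)} = 7 - 11 = -4$)
$N{\left(W \right)} = -4$
$o{\left(G \right)} = G \left(218 + G\right)$
$\frac{45796 + N{\left(9 \right)}}{o{\left(120 \right)} - 17087} = \frac{45796 - 4}{120 \left(218 + 120\right) - 17087} = \frac{45792}{120 \cdot 338 - 17087} = \frac{45792}{40560 - 17087} = \frac{45792}{23473}$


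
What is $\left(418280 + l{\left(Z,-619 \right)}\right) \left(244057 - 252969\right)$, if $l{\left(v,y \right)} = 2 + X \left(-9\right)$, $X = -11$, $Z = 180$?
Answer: $-3728611472$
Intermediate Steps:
$l{\left(v,y \right)} = 101$ ($l{\left(v,y \right)} = 2 - -99 = 2 + 99 = 101$)
$\left(418280 + l{\left(Z,-619 \right)}\right) \left(244057 - 252969\right) = \left(418280 + 101\right) \left(244057 - 252969\right) = 418381 \left(-8912\right) = -3728611472$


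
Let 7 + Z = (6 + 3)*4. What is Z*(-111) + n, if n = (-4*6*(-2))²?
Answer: -915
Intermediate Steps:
n = 2304 (n = (-24*(-2))² = 48² = 2304)
Z = 29 (Z = -7 + (6 + 3)*4 = -7 + 9*4 = -7 + 36 = 29)
Z*(-111) + n = 29*(-111) + 2304 = -3219 + 2304 = -915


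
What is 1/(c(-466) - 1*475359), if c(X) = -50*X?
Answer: -1/452059 ≈ -2.2121e-6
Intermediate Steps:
1/(c(-466) - 1*475359) = 1/(-50*(-466) - 1*475359) = 1/(23300 - 475359) = 1/(-452059) = -1/452059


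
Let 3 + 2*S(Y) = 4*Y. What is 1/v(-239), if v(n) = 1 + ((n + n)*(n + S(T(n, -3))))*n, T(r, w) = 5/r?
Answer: -1/27479980 ≈ -3.6390e-8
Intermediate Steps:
S(Y) = -3/2 + 2*Y (S(Y) = -3/2 + (4*Y)/2 = -3/2 + 2*Y)
v(n) = 1 + 2*n²*(-3/2 + n + 10/n) (v(n) = 1 + ((n + n)*(n + (-3/2 + 2*(5/n))))*n = 1 + ((2*n)*(n + (-3/2 + 10/n)))*n = 1 + ((2*n)*(-3/2 + n + 10/n))*n = 1 + (2*n*(-3/2 + n + 10/n))*n = 1 + 2*n²*(-3/2 + n + 10/n))
1/v(-239) = 1/(1 + 2*(-239)³ - 1*(-239)*(-20 + 3*(-239))) = 1/(1 + 2*(-13651919) - 1*(-239)*(-20 - 717)) = 1/(1 - 27303838 - 1*(-239)*(-737)) = 1/(1 - 27303838 - 176143) = 1/(-27479980) = -1/27479980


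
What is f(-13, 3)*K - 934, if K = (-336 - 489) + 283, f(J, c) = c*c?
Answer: -5812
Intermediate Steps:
f(J, c) = c²
K = -542 (K = -825 + 283 = -542)
f(-13, 3)*K - 934 = 3²*(-542) - 934 = 9*(-542) - 934 = -4878 - 934 = -5812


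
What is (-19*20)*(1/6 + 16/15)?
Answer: -1406/3 ≈ -468.67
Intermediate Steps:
(-19*20)*(1/6 + 16/15) = -380*(1*(1/6) + 16*(1/15)) = -380*(1/6 + 16/15) = -380*37/30 = -1406/3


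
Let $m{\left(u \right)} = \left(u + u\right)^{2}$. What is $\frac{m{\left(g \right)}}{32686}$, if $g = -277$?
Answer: $\frac{554}{59} \approx 9.3898$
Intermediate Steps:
$m{\left(u \right)} = 4 u^{2}$ ($m{\left(u \right)} = \left(2 u\right)^{2} = 4 u^{2}$)
$\frac{m{\left(g \right)}}{32686} = \frac{4 \left(-277\right)^{2}}{32686} = 4 \cdot 76729 \cdot \frac{1}{32686} = 306916 \cdot \frac{1}{32686} = \frac{554}{59}$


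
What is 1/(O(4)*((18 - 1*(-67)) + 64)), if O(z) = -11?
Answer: -1/1639 ≈ -0.00061013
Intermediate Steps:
1/(O(4)*((18 - 1*(-67)) + 64)) = 1/(-11*((18 - 1*(-67)) + 64)) = 1/(-11*((18 + 67) + 64)) = 1/(-11*(85 + 64)) = 1/(-11*149) = 1/(-1639) = -1/1639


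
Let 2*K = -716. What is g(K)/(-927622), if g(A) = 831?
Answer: -831/927622 ≈ -0.00089584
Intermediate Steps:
K = -358 (K = (1/2)*(-716) = -358)
g(K)/(-927622) = 831/(-927622) = 831*(-1/927622) = -831/927622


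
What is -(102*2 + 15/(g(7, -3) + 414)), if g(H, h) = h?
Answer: -27953/137 ≈ -204.04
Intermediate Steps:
-(102*2 + 15/(g(7, -3) + 414)) = -(102*2 + 15/(-3 + 414)) = -(204 + 15/411) = -(204 + (1/411)*15) = -(204 + 5/137) = -1*27953/137 = -27953/137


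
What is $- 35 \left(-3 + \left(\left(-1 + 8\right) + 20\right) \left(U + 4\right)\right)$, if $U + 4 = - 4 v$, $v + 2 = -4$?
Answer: $-22575$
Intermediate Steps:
$v = -6$ ($v = -2 - 4 = -6$)
$U = 20$ ($U = -4 - -24 = -4 + 24 = 20$)
$- 35 \left(-3 + \left(\left(-1 + 8\right) + 20\right) \left(U + 4\right)\right) = - 35 \left(-3 + \left(\left(-1 + 8\right) + 20\right) \left(20 + 4\right)\right) = - 35 \left(-3 + \left(7 + 20\right) 24\right) = - 35 \left(-3 + 27 \cdot 24\right) = - 35 \left(-3 + 648\right) = \left(-35\right) 645 = -22575$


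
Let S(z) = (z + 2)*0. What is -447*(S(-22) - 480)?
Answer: 214560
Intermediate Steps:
S(z) = 0 (S(z) = (2 + z)*0 = 0)
-447*(S(-22) - 480) = -447*(0 - 480) = -447*(-480) = 214560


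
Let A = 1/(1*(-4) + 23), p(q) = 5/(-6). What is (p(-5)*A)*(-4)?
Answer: 10/57 ≈ 0.17544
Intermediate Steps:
p(q) = -5/6 (p(q) = 5*(-1/6) = -5/6)
A = 1/19 (A = 1/(-4 + 23) = 1/19 ≈ 0.052632)
(p(-5)*A)*(-4) = -5/6*1/19*(-4) = -5/114*(-4) = 10/57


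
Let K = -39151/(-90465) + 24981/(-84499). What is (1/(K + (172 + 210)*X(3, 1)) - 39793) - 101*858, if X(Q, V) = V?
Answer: -369380243496292819/2921133491554 ≈ -1.2645e+5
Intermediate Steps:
K = 1048314184/7644202035 (K = -39151*(-1/90465) + 24981*(-1/84499) = 39151/90465 - 24981/84499 = 1048314184/7644202035 ≈ 0.13714)
(1/(K + (172 + 210)*X(3, 1)) - 39793) - 101*858 = (1/(1048314184/7644202035 + (172 + 210)*1) - 39793) - 101*858 = (1/(1048314184/7644202035 + 382*1) - 39793) - 1*86658 = (1/(1048314184/7644202035 + 382) - 39793) - 86658 = (1/(2921133491554/7644202035) - 39793) - 86658 = (7644202035/2921133491554 - 39793) - 86658 = -116240657385206287/2921133491554 - 86658 = -369380243496292819/2921133491554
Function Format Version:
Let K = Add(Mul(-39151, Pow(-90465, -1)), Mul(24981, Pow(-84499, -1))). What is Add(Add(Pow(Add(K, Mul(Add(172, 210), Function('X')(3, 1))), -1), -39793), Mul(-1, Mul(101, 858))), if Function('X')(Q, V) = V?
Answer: Rational(-369380243496292819, 2921133491554) ≈ -1.2645e+5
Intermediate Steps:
K = Rational(1048314184, 7644202035) (K = Add(Mul(-39151, Rational(-1, 90465)), Mul(24981, Rational(-1, 84499))) = Add(Rational(39151, 90465), Rational(-24981, 84499)) = Rational(1048314184, 7644202035) ≈ 0.13714)
Add(Add(Pow(Add(K, Mul(Add(172, 210), Function('X')(3, 1))), -1), -39793), Mul(-1, Mul(101, 858))) = Add(Add(Pow(Add(Rational(1048314184, 7644202035), Mul(Add(172, 210), 1)), -1), -39793), Mul(-1, Mul(101, 858))) = Add(Add(Pow(Add(Rational(1048314184, 7644202035), Mul(382, 1)), -1), -39793), Mul(-1, 86658)) = Add(Add(Pow(Add(Rational(1048314184, 7644202035), 382), -1), -39793), -86658) = Add(Add(Pow(Rational(2921133491554, 7644202035), -1), -39793), -86658) = Add(Add(Rational(7644202035, 2921133491554), -39793), -86658) = Add(Rational(-116240657385206287, 2921133491554), -86658) = Rational(-369380243496292819, 2921133491554)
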